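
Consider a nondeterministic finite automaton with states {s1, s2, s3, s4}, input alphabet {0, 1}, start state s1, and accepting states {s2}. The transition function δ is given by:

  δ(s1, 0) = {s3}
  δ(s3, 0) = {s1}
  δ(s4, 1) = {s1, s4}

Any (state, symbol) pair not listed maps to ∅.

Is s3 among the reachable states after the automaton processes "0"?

Yes

Start in {s1}.
Read '0': {s1} → {s3}.
State s3 is in {s3}.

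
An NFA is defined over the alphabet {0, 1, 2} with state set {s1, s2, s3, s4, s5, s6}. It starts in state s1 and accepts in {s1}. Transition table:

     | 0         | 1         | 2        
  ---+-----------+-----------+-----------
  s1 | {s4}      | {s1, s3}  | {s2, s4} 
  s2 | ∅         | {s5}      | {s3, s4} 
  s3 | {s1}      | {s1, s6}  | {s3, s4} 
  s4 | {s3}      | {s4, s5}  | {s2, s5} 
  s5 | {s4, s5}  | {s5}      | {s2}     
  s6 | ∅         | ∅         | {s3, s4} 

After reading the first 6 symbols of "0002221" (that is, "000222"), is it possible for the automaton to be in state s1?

No

Start in {s1}.
Read '0': s1→{s4}; now {s4}.
Read '0': s4→{s3}; now {s3}.
Read '0': s3→{s1}; now {s1}.
Read '2': s1→{s2, s4}; now {s2, s4}.
Read '2': s2→{s3, s4}, s4→{s2, s5}; now {s2, s3, s4, s5}.
Read '2': s2→{s3, s4}, s3→{s3, s4}, s4→{s2, s5}, s5→{s2}; now {s2, s3, s4, s5}.
State s1 is not in {s2, s3, s4, s5}.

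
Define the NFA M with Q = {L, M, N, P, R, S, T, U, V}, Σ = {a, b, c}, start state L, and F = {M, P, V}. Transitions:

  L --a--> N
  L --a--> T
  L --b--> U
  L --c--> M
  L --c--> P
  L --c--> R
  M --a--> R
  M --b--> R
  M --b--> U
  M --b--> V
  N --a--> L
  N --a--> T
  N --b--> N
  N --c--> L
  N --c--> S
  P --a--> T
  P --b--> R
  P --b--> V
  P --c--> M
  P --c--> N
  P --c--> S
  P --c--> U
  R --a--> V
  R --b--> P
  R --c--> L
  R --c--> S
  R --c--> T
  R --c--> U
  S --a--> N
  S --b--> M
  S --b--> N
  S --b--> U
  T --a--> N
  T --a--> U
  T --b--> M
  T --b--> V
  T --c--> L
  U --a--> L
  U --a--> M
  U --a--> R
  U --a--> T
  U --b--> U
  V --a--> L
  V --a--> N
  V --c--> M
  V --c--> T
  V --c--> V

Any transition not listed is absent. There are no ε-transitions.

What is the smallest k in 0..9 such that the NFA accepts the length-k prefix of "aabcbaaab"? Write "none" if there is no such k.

Start in {L}.
Read 'a': {L} → {N, T}.
Read 'a': {N, T} → {L, N, T, U}.
Read 'b': {L, N, T, U} → {M, N, U, V}.
None of the earlier sets intersect F, but {M, N, U, V} does.

3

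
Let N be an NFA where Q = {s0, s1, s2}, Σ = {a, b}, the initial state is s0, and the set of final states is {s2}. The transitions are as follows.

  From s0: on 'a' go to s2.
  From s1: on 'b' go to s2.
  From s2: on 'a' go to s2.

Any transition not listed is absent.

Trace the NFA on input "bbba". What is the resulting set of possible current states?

Start in {s0}.
Read 'b': s0→∅; now ∅.
The set is empty and remains empty for the remaining 3 symbols.

∅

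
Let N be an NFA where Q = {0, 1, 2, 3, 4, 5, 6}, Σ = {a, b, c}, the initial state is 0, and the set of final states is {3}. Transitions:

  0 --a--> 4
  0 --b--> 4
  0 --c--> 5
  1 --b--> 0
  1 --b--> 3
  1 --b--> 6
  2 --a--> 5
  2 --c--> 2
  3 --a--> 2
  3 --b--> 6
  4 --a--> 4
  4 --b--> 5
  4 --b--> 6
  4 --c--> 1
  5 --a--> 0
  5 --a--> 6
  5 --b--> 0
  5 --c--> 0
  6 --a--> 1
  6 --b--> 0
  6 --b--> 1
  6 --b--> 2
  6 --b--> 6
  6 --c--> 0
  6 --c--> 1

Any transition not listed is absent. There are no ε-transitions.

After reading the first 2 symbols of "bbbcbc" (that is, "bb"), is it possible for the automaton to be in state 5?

Yes

Start in {0}.
Read 'b': {0} → {4}.
Read 'b': {4} → {5, 6}.
State 5 is in {5, 6}.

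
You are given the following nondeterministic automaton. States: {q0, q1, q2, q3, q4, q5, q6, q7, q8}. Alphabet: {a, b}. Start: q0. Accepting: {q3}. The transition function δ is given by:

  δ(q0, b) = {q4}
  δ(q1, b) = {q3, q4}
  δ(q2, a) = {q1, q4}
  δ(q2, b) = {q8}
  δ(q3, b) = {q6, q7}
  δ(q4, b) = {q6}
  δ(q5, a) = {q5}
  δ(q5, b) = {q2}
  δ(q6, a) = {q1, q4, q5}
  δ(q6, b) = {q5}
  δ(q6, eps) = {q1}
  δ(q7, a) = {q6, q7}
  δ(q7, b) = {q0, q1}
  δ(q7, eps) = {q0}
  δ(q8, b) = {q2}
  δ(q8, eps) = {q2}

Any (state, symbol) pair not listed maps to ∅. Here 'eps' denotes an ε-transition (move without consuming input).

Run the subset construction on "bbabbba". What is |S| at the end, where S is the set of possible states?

Start in {q0}.
Read 'b': {q0} → {q4}.
Read 'b': {q4} → {q1, q6}.
Read 'a': {q1, q6} → {q1, q4, q5}.
Read 'b': {q1, q4, q5} → {q1, q2, q3, q4, q6}.
Read 'b': {q1, q2, q3, q4, q6} → {q0, q1, q2, q3, q4, q5, q6, q7, q8}.
Read 'b': {q0, q1, q2, q3, q4, q5, q6, q7, q8} → {q0, q1, q2, q3, q4, q5, q6, q7, q8}.
Read 'a': {q0, q1, q2, q3, q4, q5, q6, q7, q8} → {q0, q1, q4, q5, q6, q7}.
That set has 6 states.

6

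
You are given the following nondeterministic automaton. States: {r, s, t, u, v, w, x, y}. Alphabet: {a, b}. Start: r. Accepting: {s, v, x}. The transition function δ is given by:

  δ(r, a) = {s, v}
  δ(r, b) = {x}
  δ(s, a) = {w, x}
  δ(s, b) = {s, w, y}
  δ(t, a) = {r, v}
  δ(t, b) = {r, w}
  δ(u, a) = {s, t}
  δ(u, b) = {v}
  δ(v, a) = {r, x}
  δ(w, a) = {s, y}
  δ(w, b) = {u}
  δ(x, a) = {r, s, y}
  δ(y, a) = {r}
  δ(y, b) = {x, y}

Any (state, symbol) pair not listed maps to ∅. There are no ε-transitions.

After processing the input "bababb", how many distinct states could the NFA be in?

6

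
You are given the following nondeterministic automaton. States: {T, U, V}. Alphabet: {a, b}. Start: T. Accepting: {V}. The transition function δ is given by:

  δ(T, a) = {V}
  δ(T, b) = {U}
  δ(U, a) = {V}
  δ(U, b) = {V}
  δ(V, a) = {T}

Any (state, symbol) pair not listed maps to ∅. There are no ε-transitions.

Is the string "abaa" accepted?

Start in {T}.
Read 'a': {T} → {V}.
Read 'b': {V} → ∅.
The set is empty and remains empty for the remaining 2 symbols.
The final set ∅ contains no accepting state.

No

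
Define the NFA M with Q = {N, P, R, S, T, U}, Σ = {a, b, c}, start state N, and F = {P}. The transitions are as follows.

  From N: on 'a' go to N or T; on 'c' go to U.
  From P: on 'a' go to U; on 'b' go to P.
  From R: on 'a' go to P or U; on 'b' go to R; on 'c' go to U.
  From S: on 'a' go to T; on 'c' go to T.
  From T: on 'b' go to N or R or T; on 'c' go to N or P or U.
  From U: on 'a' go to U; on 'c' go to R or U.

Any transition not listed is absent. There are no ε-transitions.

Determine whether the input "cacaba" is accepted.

Start in {N}.
Read 'c': N→{U}; now {U}.
Read 'a': U→{U}; now {U}.
Read 'c': U→{R, U}; now {R, U}.
Read 'a': R→{P, U}, U→{U}; now {P, U}.
Read 'b': P→{P}, U→∅; now {P}.
Read 'a': P→{U}; now {U}.
The final set {U} contains no accepting state.

No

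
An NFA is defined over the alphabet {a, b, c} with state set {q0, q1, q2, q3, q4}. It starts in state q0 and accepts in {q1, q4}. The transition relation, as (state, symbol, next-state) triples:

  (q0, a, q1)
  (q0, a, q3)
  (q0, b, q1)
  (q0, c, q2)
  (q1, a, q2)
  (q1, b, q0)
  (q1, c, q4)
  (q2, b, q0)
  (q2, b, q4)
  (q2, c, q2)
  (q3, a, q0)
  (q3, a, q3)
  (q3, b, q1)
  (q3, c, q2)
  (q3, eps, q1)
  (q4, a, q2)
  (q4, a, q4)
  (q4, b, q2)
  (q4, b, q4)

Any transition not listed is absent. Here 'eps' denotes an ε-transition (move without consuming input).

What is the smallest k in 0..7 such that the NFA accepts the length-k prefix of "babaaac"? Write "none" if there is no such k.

Start in {q0}.
Read 'b': q0→{q1}; now {q1}.
None of the earlier sets intersect F, but {q1} does.

1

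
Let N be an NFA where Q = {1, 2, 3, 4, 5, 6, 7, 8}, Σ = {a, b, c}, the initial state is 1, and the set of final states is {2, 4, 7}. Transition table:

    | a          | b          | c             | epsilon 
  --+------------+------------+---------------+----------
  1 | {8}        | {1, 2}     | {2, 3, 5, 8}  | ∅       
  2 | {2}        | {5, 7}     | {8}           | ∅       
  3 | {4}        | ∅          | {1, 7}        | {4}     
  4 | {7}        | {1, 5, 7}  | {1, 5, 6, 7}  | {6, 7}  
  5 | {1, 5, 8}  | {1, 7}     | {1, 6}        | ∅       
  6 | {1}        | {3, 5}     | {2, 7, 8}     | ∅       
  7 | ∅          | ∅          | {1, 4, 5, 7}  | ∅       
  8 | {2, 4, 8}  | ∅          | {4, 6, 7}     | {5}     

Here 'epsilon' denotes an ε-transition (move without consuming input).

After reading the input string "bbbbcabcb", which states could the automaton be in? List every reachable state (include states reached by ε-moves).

{1, 2, 3, 4, 5, 6, 7}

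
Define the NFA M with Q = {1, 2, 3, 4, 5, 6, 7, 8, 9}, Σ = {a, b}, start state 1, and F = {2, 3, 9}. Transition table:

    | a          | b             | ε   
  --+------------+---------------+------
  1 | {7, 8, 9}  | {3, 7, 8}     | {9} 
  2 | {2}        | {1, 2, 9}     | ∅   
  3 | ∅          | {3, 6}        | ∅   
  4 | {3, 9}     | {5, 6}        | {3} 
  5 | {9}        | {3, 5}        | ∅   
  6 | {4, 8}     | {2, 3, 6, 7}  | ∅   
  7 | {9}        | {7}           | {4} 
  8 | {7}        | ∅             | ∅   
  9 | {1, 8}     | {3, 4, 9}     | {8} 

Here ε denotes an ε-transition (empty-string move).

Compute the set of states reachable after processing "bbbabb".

{1, 2, 3, 4, 5, 6, 7, 8, 9}

Start: ε-closure({1}) = {1, 8, 9}.
Read 'b': {1, 8, 9} → {3, 4, 7, 8, 9}.
Read 'b': {3, 4, 7, 8, 9} → {3, 4, 5, 6, 7, 8, 9}.
Read 'b': {3, 4, 5, 6, 7, 8, 9} → {2, 3, 4, 5, 6, 7, 8, 9}.
Read 'a': {2, 3, 4, 5, 6, 7, 8, 9} → {1, 2, 3, 4, 7, 8, 9}.
Read 'b': {1, 2, 3, 4, 7, 8, 9} → {1, 2, 3, 4, 5, 6, 7, 8, 9}.
Read 'b': {1, 2, 3, 4, 5, 6, 7, 8, 9} → {1, 2, 3, 4, 5, 6, 7, 8, 9}.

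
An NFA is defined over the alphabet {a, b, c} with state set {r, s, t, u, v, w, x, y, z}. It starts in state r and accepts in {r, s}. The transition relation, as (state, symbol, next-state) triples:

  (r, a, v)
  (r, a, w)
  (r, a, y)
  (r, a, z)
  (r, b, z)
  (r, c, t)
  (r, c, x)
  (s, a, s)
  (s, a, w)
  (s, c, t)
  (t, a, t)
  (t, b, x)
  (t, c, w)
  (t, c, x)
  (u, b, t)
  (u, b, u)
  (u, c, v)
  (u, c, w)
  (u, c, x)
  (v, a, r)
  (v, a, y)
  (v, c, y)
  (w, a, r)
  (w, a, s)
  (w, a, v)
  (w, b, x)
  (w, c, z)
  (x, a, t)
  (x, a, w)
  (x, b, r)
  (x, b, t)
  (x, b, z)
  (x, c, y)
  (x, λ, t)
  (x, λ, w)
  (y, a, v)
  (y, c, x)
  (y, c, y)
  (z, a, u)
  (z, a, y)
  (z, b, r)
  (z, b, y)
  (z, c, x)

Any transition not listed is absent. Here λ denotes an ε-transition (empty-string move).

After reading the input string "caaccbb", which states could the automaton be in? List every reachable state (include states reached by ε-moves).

Start in {r}.
Read 'c': {r} → {t, w, x}.
Read 'a': {t, w, x} → {r, s, t, v, w}.
Read 'a': {r, s, t, v, w} → {r, s, t, v, w, y, z}.
Read 'c': {r, s, t, v, w, y, z} → {t, w, x, y, z}.
Read 'c': {t, w, x, y, z} → {t, w, x, y, z}.
Read 'b': {t, w, x, y, z} → {r, t, w, x, y, z}.
Read 'b': {r, t, w, x, y, z} → {r, t, w, x, y, z}.

{r, t, w, x, y, z}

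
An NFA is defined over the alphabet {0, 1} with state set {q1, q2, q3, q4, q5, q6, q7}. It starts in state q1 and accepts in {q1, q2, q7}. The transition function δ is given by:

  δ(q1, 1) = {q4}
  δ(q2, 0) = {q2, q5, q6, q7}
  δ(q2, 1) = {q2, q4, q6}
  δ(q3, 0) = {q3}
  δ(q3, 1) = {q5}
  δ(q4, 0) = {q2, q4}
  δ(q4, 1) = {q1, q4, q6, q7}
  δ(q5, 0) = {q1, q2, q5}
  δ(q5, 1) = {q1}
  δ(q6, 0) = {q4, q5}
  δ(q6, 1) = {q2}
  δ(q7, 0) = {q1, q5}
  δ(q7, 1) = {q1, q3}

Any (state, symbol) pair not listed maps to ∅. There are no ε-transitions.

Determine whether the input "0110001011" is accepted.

Start in {q1}.
Read '0': q1→∅; now ∅.
The set is empty and remains empty for the remaining 9 symbols.
The final set ∅ contains no accepting state.

No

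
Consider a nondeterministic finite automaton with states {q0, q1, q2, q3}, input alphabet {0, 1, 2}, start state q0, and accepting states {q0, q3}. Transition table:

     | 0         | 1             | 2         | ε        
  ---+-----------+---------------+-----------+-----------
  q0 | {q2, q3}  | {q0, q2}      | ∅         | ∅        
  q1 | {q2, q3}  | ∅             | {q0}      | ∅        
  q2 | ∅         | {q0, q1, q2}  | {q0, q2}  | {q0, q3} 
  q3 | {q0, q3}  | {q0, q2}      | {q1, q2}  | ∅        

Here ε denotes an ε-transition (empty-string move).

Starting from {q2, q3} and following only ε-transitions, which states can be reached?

{q0, q2, q3}

Begin with {q2, q3}.
ε-move q2 → q0; add q0.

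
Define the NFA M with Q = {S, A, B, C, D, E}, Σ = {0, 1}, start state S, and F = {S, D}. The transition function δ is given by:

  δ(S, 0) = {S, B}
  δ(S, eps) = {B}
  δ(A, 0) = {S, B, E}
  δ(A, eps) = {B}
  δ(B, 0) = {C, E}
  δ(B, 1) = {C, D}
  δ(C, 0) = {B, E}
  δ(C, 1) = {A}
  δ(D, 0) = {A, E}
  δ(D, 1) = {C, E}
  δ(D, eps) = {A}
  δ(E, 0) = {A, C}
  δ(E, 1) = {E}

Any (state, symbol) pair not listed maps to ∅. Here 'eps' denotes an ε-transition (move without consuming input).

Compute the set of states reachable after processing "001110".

{S, A, B, C, E}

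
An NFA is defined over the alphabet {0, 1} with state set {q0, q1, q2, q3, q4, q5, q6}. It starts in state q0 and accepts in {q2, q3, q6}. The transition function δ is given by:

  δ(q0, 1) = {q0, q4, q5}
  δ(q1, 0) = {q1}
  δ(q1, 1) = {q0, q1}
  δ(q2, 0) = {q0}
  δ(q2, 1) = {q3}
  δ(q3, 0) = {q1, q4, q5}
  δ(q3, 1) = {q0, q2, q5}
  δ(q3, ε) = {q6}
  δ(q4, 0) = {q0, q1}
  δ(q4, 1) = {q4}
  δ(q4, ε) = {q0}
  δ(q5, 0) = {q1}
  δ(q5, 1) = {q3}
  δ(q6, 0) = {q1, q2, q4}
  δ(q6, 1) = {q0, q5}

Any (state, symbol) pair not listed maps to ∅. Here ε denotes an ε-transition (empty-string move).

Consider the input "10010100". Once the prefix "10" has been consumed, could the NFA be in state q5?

Start in {q0}.
Read '1': q0→{q0, q4, q5}; now {q0, q4, q5}.
Read '0': q0→∅, q4→{q0, q1}, q5→{q1}; now {q0, q1}.
State q5 is not in {q0, q1}.

No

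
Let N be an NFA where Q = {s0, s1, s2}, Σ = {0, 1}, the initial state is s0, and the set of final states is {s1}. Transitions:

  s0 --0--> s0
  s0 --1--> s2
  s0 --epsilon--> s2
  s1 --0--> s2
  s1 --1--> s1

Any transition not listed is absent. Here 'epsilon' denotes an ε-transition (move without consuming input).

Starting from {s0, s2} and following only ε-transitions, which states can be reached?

{s0, s2}

Begin with {s0, s2}.
No ε-moves leave this set, so the closure equals the set itself.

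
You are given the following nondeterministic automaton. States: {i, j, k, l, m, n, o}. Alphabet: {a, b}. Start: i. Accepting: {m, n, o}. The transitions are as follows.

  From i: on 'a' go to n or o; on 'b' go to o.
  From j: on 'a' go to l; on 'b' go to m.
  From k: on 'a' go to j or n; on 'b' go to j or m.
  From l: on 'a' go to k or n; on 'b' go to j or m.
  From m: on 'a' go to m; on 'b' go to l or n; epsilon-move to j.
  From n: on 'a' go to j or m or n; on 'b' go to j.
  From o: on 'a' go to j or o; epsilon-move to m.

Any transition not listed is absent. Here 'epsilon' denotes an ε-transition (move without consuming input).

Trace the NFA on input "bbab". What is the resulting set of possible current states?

{j, l, m, n}

Start in {i}.
Read 'b': {i} → {j, m, o}.
Read 'b': {j, m, o} → {j, l, m, n}.
Read 'a': {j, l, m, n} → {j, k, l, m, n}.
Read 'b': {j, k, l, m, n} → {j, l, m, n}.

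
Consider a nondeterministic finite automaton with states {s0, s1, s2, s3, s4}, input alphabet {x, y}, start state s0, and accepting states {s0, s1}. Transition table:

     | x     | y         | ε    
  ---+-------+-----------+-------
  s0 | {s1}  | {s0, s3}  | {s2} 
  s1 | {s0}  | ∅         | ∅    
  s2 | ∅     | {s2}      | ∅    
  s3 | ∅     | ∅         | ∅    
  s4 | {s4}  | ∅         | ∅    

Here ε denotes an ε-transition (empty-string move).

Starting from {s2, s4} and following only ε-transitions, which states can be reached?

Begin with {s2, s4}.
No ε-moves leave this set, so the closure equals the set itself.

{s2, s4}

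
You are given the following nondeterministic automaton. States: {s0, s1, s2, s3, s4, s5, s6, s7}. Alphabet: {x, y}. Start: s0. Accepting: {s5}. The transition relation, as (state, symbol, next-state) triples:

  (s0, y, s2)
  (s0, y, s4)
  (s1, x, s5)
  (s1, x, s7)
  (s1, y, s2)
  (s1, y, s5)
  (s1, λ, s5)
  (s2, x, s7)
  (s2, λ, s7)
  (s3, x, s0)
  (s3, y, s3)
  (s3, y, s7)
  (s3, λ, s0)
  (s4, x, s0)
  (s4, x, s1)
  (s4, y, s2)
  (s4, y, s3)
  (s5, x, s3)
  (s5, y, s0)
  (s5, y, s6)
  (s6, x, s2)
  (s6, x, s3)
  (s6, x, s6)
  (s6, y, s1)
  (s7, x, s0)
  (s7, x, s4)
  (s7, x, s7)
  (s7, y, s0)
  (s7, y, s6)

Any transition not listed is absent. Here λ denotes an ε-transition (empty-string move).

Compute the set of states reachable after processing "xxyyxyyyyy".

Start in {s0}.
Read 'x': {s0} → ∅.
The set is empty and remains empty for the remaining 9 symbols.

∅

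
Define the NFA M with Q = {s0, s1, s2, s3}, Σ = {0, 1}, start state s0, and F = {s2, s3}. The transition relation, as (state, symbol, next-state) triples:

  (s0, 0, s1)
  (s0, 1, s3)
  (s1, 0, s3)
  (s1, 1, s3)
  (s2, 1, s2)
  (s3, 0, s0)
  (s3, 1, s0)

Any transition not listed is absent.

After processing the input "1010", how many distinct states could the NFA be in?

1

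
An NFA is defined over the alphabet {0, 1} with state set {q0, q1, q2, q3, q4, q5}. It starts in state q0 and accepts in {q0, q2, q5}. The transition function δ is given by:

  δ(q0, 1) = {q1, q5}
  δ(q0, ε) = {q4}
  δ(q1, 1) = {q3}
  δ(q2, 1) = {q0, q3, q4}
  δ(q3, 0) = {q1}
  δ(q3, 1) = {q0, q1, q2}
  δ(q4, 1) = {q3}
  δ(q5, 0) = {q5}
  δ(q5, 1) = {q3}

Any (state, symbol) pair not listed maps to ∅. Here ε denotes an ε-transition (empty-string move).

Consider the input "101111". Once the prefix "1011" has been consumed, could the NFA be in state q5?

No

Start: ε-closure({q0}) = {q0, q4}.
Read '1': {q0, q4} → {q1, q3, q5}.
Read '0': {q1, q3, q5} → {q1, q5}.
Read '1': {q1, q5} → {q3}.
Read '1': {q3} → {q0, q1, q2, q4}.
State q5 is not in {q0, q1, q2, q4}.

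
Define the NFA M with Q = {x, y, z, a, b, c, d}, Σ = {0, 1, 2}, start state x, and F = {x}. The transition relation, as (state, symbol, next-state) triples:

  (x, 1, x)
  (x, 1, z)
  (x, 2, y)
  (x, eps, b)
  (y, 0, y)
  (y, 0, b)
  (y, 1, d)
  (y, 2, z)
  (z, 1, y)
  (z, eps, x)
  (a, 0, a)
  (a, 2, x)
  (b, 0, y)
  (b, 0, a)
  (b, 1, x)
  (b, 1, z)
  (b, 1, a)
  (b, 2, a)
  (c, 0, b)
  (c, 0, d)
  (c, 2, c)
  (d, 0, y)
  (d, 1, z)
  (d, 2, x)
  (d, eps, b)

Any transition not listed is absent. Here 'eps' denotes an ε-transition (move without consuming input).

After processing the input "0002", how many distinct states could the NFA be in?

Start: ε-closure({x}) = {x, b}.
Read '0': {x, b} → {y, a}.
Read '0': {y, a} → {y, a, b}.
Read '0': {y, a, b} → {y, a, b}.
Read '2': {y, a, b} → {x, z, a, b}.
That set has 4 states.

4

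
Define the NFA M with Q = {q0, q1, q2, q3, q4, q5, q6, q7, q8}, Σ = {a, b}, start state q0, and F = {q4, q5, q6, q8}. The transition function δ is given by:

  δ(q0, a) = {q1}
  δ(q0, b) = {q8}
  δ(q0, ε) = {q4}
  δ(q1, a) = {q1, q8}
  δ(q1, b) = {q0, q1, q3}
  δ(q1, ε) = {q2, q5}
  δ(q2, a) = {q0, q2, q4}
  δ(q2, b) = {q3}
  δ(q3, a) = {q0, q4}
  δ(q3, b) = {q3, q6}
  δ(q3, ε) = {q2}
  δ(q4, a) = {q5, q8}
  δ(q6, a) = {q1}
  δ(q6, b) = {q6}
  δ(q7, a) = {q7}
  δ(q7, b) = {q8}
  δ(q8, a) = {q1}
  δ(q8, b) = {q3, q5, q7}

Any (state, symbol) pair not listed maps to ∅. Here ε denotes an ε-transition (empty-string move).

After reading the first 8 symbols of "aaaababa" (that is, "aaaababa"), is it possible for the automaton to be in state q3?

No

Start: ε-closure({q0}) = {q0, q4}.
Read 'a': q0→{q1}, q4→{q5, q8}; union {q1, q5, q8}; ε-closure = {q1, q2, q5, q8}.
Read 'a': q1→{q1, q8}, q2→{q0, q2, q4}, q5→∅, q8→{q1}; union {q0, q1, q2, q4, q8}; ε-closure = {q0, q1, q2, q4, q5, q8}.
Read 'a': q0→{q1}, q1→{q1, q8}, q2→{q0, q2, q4}, q4→{q5, q8}, q5→∅, q8→{q1}; now {q0, q1, q2, q4, q5, q8}.
Read 'a': q0→{q1}, q1→{q1, q8}, q2→{q0, q2, q4}, q4→{q5, q8}, q5→∅, q8→{q1}; now {q0, q1, q2, q4, q5, q8}.
Read 'b': q0→{q8}, q1→{q0, q1, q3}, q2→{q3}, q4→∅, q5→∅, q8→{q3, q5, q7}; union {q0, q1, q3, q5, q7, q8}; ε-closure = {q0, q1, q2, q3, q4, q5, q7, q8}.
Read 'a': q0→{q1}, q1→{q1, q8}, q2→{q0, q2, q4}, q3→{q0, q4}, q4→{q5, q8}, q5→∅, q7→{q7}, q8→{q1}; now {q0, q1, q2, q4, q5, q7, q8}.
Read 'b': q0→{q8}, q1→{q0, q1, q3}, q2→{q3}, q4→∅, q5→∅, q7→{q8}, q8→{q3, q5, q7}; union {q0, q1, q3, q5, q7, q8}; ε-closure = {q0, q1, q2, q3, q4, q5, q7, q8}.
Read 'a': q0→{q1}, q1→{q1, q8}, q2→{q0, q2, q4}, q3→{q0, q4}, q4→{q5, q8}, q5→∅, q7→{q7}, q8→{q1}; now {q0, q1, q2, q4, q5, q7, q8}.
State q3 is not in {q0, q1, q2, q4, q5, q7, q8}.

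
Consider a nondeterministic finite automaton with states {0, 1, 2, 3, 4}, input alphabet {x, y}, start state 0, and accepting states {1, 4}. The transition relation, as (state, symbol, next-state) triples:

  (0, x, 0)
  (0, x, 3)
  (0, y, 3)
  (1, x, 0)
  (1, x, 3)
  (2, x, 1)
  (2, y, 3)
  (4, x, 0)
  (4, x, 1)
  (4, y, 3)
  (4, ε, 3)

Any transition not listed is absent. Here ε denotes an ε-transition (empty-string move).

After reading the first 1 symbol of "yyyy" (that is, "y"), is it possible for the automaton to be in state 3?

Yes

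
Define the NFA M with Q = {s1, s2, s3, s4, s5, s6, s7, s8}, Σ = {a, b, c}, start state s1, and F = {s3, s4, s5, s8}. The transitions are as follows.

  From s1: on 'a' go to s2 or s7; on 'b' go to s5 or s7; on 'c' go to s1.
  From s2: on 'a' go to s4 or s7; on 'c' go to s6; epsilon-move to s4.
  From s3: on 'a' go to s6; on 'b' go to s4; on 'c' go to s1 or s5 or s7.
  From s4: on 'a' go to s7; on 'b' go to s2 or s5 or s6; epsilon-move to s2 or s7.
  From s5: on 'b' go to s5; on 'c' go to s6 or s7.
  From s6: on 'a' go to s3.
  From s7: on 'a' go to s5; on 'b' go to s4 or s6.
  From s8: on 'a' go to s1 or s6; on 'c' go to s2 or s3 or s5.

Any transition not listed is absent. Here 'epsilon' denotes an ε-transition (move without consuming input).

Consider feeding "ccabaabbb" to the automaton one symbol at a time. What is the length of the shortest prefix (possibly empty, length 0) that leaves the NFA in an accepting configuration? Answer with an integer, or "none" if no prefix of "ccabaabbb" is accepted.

Start in {s1}.
Read 'c': s1→{s1}; now {s1}.
Read 'c': s1→{s1}; now {s1}.
Read 'a': s1→{s2, s7}; union {s2, s7}; ε-closure = {s2, s4, s7}.
None of the earlier sets intersect F, but {s2, s4, s7} does.

3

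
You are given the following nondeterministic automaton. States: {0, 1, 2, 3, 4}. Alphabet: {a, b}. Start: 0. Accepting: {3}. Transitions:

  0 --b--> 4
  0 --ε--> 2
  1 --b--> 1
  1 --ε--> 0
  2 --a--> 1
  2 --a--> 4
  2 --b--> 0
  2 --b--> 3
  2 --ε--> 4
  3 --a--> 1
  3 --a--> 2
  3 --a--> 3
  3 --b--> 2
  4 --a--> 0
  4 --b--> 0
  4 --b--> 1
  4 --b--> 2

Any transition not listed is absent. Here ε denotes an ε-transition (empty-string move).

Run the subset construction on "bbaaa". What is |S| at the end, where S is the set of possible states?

5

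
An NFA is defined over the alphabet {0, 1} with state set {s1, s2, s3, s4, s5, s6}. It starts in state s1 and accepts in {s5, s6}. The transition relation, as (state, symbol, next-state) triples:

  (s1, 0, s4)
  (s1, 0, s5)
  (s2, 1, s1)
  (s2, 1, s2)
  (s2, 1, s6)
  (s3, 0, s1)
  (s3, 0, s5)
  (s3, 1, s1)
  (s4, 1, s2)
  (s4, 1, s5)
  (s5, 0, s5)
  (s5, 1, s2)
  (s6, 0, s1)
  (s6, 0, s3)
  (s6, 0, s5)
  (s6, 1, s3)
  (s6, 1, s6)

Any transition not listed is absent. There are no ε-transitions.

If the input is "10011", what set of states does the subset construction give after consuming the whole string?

∅

Start in {s1}.
Read '1': s1→∅; now ∅.
The set is empty and remains empty for the remaining 4 symbols.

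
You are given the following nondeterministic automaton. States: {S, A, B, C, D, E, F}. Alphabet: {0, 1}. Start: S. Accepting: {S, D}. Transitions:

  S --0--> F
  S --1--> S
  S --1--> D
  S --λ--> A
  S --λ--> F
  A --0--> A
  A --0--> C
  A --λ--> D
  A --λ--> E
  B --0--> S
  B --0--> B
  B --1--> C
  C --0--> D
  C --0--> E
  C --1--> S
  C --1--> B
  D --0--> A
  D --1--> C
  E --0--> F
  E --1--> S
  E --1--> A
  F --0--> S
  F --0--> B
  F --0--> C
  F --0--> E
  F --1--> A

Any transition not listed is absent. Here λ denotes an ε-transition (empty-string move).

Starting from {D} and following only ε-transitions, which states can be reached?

{D}

Begin with {D}.
No ε-moves leave this set, so the closure equals the set itself.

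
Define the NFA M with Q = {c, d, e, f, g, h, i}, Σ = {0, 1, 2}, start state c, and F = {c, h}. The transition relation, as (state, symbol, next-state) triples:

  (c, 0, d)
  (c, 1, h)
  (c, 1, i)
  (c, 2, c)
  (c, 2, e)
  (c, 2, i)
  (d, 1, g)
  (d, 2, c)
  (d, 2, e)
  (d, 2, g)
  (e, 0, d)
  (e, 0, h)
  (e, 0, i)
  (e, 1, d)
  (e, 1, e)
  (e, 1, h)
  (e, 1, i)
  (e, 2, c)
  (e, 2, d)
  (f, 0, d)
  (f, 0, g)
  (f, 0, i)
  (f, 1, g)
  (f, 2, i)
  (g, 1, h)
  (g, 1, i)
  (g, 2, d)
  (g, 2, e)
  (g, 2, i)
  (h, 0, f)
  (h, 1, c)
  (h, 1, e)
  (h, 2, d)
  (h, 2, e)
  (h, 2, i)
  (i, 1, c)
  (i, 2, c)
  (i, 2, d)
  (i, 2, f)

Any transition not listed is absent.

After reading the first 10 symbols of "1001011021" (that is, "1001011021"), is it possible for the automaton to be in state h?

Start in {c}.
Read '1': c→{h, i}; now {h, i}.
Read '0': h→{f}, i→∅; now {f}.
Read '0': f→{d, g, i}; now {d, g, i}.
Read '1': d→{g}, g→{h, i}, i→{c}; now {c, g, h, i}.
Read '0': c→{d}, g→∅, h→{f}, i→∅; now {d, f}.
Read '1': d→{g}, f→{g}; now {g}.
Read '1': g→{h, i}; now {h, i}.
Read '0': h→{f}, i→∅; now {f}.
Read '2': f→{i}; now {i}.
Read '1': i→{c}; now {c}.
State h is not in {c}.

No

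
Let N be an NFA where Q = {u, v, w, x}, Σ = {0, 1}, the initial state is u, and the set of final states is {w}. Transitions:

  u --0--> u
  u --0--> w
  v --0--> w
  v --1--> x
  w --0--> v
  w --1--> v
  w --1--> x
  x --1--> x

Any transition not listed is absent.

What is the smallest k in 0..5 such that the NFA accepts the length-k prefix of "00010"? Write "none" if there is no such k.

Start in {u}.
Read '0': {u} → {u, w}.
None of the earlier sets intersect F, but {u, w} does.

1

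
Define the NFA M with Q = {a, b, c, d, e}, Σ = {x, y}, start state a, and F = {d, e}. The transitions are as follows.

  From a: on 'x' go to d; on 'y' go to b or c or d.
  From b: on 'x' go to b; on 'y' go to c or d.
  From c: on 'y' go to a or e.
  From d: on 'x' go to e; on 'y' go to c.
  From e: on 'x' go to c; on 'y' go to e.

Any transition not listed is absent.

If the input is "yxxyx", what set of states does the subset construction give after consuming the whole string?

Start in {a}.
Read 'y': {a} → {b, c, d}.
Read 'x': {b, c, d} → {b, e}.
Read 'x': {b, e} → {b, c}.
Read 'y': {b, c} → {a, c, d, e}.
Read 'x': {a, c, d, e} → {c, d, e}.

{c, d, e}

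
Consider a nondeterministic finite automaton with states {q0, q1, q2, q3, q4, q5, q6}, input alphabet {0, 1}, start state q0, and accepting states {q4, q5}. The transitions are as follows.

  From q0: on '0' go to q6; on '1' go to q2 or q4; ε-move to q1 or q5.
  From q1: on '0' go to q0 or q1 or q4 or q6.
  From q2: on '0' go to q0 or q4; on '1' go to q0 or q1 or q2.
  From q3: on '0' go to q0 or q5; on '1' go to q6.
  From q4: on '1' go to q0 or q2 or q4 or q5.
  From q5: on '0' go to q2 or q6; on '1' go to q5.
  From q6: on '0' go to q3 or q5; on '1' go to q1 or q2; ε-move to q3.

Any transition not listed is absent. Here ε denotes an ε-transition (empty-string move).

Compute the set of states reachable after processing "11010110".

Start: ε-closure({q0}) = {q0, q1, q5}.
Read '1': {q0, q1, q5} → {q2, q4, q5}.
Read '1': {q2, q4, q5} → {q0, q1, q2, q4, q5}.
Read '0': {q0, q1, q2, q4, q5} → {q0, q1, q2, q3, q4, q5, q6}.
Read '1': {q0, q1, q2, q3, q4, q5, q6} → {q0, q1, q2, q3, q4, q5, q6}.
Read '0': {q0, q1, q2, q3, q4, q5, q6} → {q0, q1, q2, q3, q4, q5, q6}.
Read '1': {q0, q1, q2, q3, q4, q5, q6} → {q0, q1, q2, q3, q4, q5, q6}.
Read '1': {q0, q1, q2, q3, q4, q5, q6} → {q0, q1, q2, q3, q4, q5, q6}.
Read '0': {q0, q1, q2, q3, q4, q5, q6} → {q0, q1, q2, q3, q4, q5, q6}.

{q0, q1, q2, q3, q4, q5, q6}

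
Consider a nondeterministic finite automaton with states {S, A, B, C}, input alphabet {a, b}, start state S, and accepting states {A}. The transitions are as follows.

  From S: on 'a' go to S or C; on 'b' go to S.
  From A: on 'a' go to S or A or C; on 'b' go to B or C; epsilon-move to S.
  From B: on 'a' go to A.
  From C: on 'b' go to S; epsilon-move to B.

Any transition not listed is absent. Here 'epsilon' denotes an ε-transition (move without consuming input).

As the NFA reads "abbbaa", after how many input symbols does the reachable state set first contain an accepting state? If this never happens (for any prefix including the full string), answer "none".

6

Start in {S}.
Read 'a': S→{S, C}; union {S, C}; ε-closure = {S, B, C}.
Read 'b': S→{S}, B→∅, C→{S}; now {S}.
Read 'b': S→{S}; now {S}.
Read 'b': S→{S}; now {S}.
Read 'a': S→{S, C}; union {S, C}; ε-closure = {S, B, C}.
Read 'a': S→{S, C}, B→{A}, C→∅; union {S, A, C}; ε-closure = {S, A, B, C}.
None of the earlier sets intersect F, but {S, A, B, C} does.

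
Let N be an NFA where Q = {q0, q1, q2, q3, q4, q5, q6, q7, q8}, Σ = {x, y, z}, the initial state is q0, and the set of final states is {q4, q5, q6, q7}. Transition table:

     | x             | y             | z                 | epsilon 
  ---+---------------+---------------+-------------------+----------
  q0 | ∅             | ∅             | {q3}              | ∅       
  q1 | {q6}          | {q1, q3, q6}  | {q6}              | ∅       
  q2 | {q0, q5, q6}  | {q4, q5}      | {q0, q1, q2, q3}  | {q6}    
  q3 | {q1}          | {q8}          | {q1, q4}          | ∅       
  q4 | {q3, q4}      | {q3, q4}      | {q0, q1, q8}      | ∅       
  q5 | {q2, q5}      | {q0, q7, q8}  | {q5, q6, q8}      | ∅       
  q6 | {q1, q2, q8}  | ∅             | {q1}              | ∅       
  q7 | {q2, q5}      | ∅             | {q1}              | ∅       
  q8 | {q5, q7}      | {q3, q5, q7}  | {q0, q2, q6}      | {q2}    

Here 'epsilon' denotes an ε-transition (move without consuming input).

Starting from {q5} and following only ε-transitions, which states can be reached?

{q5}

Begin with {q5}.
No ε-moves leave this set, so the closure equals the set itself.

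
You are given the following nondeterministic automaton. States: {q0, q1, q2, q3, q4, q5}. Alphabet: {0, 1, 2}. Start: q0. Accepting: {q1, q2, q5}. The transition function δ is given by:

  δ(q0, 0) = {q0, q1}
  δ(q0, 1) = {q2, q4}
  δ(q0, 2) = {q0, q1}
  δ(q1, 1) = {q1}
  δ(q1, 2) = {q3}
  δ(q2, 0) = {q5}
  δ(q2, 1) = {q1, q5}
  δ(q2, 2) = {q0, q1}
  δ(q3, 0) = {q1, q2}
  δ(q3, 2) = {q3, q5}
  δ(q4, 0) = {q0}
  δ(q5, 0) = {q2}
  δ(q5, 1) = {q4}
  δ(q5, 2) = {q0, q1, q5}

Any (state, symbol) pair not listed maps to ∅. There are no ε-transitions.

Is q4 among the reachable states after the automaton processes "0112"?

Start in {q0}.
Read '0': {q0} → {q0, q1}.
Read '1': {q0, q1} → {q1, q2, q4}.
Read '1': {q1, q2, q4} → {q1, q5}.
Read '2': {q1, q5} → {q0, q1, q3, q5}.
State q4 is not in {q0, q1, q3, q5}.

No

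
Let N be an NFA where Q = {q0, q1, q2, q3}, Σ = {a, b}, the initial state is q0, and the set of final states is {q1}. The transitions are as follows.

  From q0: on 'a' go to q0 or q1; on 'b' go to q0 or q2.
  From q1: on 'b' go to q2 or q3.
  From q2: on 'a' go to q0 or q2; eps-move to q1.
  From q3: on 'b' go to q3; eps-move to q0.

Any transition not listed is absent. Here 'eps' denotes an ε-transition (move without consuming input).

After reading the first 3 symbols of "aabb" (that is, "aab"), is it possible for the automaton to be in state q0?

Yes

Start in {q0}.
Read 'a': q0→{q0, q1}; now {q0, q1}.
Read 'a': q0→{q0, q1}, q1→∅; now {q0, q1}.
Read 'b': q0→{q0, q2}, q1→{q2, q3}; union {q0, q2, q3}; ε-closure = {q0, q1, q2, q3}.
State q0 is in {q0, q1, q2, q3}.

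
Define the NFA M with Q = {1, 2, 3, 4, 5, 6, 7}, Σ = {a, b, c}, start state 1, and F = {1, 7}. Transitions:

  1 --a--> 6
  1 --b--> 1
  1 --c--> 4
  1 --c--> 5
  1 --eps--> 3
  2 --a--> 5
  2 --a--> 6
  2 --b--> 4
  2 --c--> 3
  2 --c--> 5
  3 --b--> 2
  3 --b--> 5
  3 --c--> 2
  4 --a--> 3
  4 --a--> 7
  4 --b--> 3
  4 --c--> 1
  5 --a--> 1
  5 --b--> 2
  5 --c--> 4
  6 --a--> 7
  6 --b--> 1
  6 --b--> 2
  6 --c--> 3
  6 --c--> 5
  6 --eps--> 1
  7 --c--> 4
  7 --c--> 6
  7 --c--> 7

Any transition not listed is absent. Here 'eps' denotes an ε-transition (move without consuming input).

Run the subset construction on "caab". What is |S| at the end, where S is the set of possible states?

Start: ε-closure({1}) = {1, 3}.
Read 'c': 1→{4, 5}, 3→{2}; now {2, 4, 5}.
Read 'a': 2→{5, 6}, 4→{3, 7}, 5→{1}; now {1, 3, 5, 6, 7}.
Read 'a': 1→{6}, 3→∅, 5→{1}, 6→{7}, 7→∅; union {1, 6, 7}; ε-closure = {1, 3, 6, 7}.
Read 'b': 1→{1}, 3→{2, 5}, 6→{1, 2}, 7→∅; union {1, 2, 5}; ε-closure = {1, 2, 3, 5}.
That set has 4 states.

4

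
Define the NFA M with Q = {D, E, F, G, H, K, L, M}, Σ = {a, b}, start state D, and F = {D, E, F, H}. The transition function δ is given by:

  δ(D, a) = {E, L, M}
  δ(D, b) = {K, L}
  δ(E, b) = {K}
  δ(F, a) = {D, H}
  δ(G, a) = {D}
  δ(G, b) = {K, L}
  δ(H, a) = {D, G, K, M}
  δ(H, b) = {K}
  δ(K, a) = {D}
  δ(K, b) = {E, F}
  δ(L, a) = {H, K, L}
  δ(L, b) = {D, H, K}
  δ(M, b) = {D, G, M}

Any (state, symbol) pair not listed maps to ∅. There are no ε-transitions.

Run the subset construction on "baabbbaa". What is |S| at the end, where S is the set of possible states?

Start in {D}.
Read 'b': {D} → {K, L}.
Read 'a': {K, L} → {D, H, K, L}.
Read 'a': {D, H, K, L} → {D, E, G, H, K, L, M}.
Read 'b': {D, E, G, H, K, L, M} → {D, E, F, G, H, K, L, M}.
Read 'b': {D, E, F, G, H, K, L, M} → {D, E, F, G, H, K, L, M}.
Read 'b': {D, E, F, G, H, K, L, M} → {D, E, F, G, H, K, L, M}.
Read 'a': {D, E, F, G, H, K, L, M} → {D, E, G, H, K, L, M}.
Read 'a': {D, E, G, H, K, L, M} → {D, E, G, H, K, L, M}.
That set has 7 states.

7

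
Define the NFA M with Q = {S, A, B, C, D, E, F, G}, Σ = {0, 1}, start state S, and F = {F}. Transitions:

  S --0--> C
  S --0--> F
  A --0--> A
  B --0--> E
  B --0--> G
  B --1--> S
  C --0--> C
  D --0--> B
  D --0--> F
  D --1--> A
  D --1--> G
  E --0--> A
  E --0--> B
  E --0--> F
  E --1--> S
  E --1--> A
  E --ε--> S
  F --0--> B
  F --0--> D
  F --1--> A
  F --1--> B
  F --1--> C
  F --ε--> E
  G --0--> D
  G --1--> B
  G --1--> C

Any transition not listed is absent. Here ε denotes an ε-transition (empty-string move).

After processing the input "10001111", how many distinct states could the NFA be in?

Start in {S}.
Read '1': S→∅; now ∅.
The set is empty and remains empty for the remaining 7 symbols.
That set has 0 states.

0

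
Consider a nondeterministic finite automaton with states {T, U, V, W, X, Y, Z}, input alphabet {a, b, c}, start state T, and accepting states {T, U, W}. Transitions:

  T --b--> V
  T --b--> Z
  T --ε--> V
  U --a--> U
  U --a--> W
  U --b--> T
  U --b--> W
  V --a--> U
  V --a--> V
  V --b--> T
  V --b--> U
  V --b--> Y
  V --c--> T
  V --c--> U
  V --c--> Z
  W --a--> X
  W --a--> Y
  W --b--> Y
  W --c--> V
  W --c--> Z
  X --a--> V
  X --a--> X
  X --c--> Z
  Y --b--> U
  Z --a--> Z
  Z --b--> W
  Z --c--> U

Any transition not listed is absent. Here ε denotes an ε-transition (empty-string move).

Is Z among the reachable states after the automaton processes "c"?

Start: ε-closure({T}) = {T, V}.
Read 'c': T→∅, V→{T, U, Z}; union {T, U, Z}; ε-closure = {T, U, V, Z}.
State Z is in {T, U, V, Z}.

Yes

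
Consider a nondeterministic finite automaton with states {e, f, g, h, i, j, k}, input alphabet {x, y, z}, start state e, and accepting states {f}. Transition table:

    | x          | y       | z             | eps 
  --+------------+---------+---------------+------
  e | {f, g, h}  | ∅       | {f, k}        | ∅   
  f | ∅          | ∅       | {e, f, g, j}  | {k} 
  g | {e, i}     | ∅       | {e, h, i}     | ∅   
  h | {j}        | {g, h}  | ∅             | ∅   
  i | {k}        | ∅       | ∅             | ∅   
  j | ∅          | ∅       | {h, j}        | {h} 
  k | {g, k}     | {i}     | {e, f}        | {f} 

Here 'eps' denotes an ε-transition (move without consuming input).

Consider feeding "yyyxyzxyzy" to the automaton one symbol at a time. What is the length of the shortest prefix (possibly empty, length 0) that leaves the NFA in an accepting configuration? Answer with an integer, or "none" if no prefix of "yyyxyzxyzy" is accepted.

Start in {e}.
Read 'y': e→∅; now ∅.
The set is empty and remains empty for the remaining 9 symbols.
No reachable set along the way intersects F.

none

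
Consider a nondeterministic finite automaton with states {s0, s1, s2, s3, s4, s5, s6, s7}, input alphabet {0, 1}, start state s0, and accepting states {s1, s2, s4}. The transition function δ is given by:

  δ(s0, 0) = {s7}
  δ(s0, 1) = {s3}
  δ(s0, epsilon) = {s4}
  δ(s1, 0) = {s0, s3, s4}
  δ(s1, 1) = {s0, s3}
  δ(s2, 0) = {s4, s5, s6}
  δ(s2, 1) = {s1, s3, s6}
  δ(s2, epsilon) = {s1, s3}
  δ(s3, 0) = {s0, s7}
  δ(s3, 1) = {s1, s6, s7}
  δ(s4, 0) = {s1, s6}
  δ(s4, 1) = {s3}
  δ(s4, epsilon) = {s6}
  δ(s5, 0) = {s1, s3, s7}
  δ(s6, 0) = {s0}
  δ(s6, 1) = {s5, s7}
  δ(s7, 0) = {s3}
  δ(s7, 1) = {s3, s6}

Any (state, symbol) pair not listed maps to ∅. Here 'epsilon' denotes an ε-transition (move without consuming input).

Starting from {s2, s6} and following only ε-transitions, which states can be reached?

{s1, s2, s3, s6}

Begin with {s2, s6}.
ε-move s2 → s1; add s1.
ε-move s2 → s3; add s3.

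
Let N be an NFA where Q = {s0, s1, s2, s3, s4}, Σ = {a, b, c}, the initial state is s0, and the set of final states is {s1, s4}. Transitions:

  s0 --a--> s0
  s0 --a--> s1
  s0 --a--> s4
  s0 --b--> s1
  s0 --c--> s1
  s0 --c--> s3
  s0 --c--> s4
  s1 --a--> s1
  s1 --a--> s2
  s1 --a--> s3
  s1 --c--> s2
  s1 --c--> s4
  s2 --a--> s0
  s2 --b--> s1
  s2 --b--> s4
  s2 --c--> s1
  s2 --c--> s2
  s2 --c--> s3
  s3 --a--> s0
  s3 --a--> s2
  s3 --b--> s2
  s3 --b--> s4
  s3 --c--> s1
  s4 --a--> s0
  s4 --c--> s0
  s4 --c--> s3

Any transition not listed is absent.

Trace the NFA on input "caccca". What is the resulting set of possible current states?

{s0, s1, s2, s3, s4}

Start in {s0}.
Read 'c': s0→{s1, s3, s4}; now {s1, s3, s4}.
Read 'a': s1→{s1, s2, s3}, s3→{s0, s2}, s4→{s0}; now {s0, s1, s2, s3}.
Read 'c': s0→{s1, s3, s4}, s1→{s2, s4}, s2→{s1, s2, s3}, s3→{s1}; now {s1, s2, s3, s4}.
Read 'c': s1→{s2, s4}, s2→{s1, s2, s3}, s3→{s1}, s4→{s0, s3}; now {s0, s1, s2, s3, s4}.
Read 'c': s0→{s1, s3, s4}, s1→{s2, s4}, s2→{s1, s2, s3}, s3→{s1}, s4→{s0, s3}; now {s0, s1, s2, s3, s4}.
Read 'a': s0→{s0, s1, s4}, s1→{s1, s2, s3}, s2→{s0}, s3→{s0, s2}, s4→{s0}; now {s0, s1, s2, s3, s4}.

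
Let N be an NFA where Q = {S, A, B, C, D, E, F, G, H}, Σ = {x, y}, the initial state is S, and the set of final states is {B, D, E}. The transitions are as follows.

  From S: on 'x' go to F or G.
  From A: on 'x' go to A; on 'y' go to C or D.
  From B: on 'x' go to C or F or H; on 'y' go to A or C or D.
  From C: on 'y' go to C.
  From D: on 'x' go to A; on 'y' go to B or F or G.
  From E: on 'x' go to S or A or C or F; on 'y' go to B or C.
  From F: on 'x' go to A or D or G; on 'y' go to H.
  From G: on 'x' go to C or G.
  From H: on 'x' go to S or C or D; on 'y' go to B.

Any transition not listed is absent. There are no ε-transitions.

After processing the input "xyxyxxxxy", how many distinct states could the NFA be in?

5

Start in {S}.
Read 'x': S→{F, G}; now {F, G}.
Read 'y': F→{H}, G→∅; now {H}.
Read 'x': H→{S, C, D}; now {S, C, D}.
Read 'y': S→∅, C→{C}, D→{B, F, G}; now {B, C, F, G}.
Read 'x': B→{C, F, H}, C→∅, F→{A, D, G}, G→{C, G}; now {A, C, D, F, G, H}.
Read 'x': A→{A}, C→∅, D→{A}, F→{A, D, G}, G→{C, G}, H→{S, C, D}; now {S, A, C, D, G}.
Read 'x': S→{F, G}, A→{A}, C→∅, D→{A}, G→{C, G}; now {A, C, F, G}.
Read 'x': A→{A}, C→∅, F→{A, D, G}, G→{C, G}; now {A, C, D, G}.
Read 'y': A→{C, D}, C→{C}, D→{B, F, G}, G→∅; now {B, C, D, F, G}.
That set has 5 states.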